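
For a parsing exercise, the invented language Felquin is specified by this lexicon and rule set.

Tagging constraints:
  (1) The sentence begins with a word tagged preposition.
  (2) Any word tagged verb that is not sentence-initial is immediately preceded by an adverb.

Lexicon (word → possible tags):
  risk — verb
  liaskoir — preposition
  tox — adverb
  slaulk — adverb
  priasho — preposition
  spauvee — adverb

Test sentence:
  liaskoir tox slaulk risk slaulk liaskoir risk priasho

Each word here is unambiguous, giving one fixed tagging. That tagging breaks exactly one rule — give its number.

Fixed tagging: preposition adverb adverb verb adverb preposition verb preposition.
Applying the rules: R1 pass, R2 fail.
Only rule 2 fails.

2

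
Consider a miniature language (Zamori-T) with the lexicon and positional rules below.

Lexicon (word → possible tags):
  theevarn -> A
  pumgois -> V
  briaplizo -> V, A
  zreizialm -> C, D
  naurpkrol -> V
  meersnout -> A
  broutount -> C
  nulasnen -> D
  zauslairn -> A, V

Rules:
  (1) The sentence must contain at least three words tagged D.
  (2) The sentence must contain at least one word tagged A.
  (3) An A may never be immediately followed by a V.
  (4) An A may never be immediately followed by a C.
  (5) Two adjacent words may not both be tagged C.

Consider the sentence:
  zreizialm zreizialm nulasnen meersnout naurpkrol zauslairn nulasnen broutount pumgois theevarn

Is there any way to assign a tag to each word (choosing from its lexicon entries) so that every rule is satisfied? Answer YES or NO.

Candidates per position — 1:zreizialm {C,D}; 2:zreizialm {C,D}; 3:nulasnen {D}; 4:meersnout {A}; 5:naurpkrol {V}; 6:zauslairn {A,V}; 7:nulasnen {D}; 8:broutount {C}; 9:pumgois {V}; 10:theevarn {A}.
Rule 3 cannot be satisfied by any choice of tags from the lexicon.
So there is no consistent tagging.

NO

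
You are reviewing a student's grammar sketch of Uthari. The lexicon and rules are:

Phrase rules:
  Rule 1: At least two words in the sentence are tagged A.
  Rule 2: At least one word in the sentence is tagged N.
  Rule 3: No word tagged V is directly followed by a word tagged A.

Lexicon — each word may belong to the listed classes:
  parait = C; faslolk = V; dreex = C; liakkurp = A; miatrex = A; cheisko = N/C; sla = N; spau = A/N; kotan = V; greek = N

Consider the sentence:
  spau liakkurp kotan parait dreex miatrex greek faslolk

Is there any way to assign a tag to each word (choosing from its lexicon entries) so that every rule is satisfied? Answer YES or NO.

YES

Candidates per position — 1:spau {A,N}; 2:liakkurp {A}; 3:kotan {V}; 4:parait {C}; 5:dreex {C}; 6:miatrex {A}; 7:greek {N}; 8:faslolk {V}.
One satisfying assignment: N A V C C A N V.
Checking: rule 1 satisfied; rule 2 satisfied; rule 3 satisfied.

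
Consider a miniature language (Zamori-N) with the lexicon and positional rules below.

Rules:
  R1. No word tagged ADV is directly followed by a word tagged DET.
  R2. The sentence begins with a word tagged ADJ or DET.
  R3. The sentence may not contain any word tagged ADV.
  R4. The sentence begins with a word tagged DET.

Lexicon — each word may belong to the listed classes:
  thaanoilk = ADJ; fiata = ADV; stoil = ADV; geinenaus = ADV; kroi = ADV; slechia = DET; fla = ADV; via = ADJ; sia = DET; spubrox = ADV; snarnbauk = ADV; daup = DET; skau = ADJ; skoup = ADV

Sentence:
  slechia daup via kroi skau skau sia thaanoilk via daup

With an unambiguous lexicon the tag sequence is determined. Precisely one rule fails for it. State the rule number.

3

Fixed tagging: DET DET ADJ ADV ADJ ADJ DET ADJ ADJ DET.
Checking each rule: R1 holds, R2 holds, R3 violated, R4 holds.
Only rule 3 fails.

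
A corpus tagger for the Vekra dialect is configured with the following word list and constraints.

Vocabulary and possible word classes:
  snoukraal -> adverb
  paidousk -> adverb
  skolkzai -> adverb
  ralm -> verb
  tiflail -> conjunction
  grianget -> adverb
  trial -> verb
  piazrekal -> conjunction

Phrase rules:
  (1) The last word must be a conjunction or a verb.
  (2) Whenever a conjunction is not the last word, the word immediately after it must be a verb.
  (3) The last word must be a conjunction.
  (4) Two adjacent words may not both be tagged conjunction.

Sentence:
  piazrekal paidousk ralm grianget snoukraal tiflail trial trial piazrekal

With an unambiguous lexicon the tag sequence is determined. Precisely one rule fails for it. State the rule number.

Fixed tagging: conjunction adverb verb adverb adverb conjunction verb verb conjunction.
Checking each rule: R1 ✓, R2 ✗, R3 ✓, R4 ✓.
Only rule 2 fails.

2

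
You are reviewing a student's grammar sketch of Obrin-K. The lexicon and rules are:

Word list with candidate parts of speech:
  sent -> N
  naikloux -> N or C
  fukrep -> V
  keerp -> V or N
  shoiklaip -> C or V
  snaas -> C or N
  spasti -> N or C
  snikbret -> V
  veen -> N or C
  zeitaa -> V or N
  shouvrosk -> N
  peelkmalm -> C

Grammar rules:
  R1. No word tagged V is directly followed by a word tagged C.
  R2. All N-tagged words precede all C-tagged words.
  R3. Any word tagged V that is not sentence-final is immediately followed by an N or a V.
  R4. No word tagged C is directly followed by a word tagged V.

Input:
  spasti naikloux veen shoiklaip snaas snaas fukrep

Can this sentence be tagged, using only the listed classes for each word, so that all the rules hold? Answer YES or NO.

YES

Candidates per position — 1:spasti {N,C}; 2:naikloux {N,C}; 3:veen {N,C}; 4:shoiklaip {C,V}; 5:snaas {C,N}; 6:snaas {C,N}; 7:fukrep {V}.
One satisfying assignment: N N N V N N V.
Rule-by-rule: rule 1 holds; rule 2 holds; rule 3 holds; rule 4 holds.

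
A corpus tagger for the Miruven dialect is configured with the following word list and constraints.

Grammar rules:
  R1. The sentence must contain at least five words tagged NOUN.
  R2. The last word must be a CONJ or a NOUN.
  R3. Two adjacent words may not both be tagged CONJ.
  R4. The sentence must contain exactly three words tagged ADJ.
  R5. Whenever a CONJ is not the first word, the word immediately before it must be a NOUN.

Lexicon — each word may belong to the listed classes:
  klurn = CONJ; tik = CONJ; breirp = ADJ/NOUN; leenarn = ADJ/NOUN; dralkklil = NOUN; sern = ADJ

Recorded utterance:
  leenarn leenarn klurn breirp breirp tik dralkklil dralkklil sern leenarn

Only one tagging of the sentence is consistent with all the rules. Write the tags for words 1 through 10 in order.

Candidates per position — 1:leenarn {ADJ,NOUN}; 2:leenarn {ADJ,NOUN}; 3:klurn {CONJ}; 4:breirp {ADJ,NOUN}; 5:breirp {ADJ,NOUN}; 6:tik {CONJ}; 7:dralkklil {NOUN}; 8:dralkklil {NOUN}; 9:sern {ADJ}; 10:leenarn {ADJ,NOUN}.
At position 2, choosing ADJ makes rule 5 impossible to satisfy; hence NOUN.
At position 5, choosing ADJ makes rule 5 impossible to satisfy; hence NOUN.
At position 10, choosing ADJ makes rule 2 impossible to satisfy; hence NOUN.
At position 1, choosing NOUN makes rule 4 impossible to satisfy; hence ADJ.
At position 4, choosing NOUN makes rule 4 impossible to satisfy; hence ADJ.
The only consistent sequence is: ADJ NOUN CONJ ADJ NOUN CONJ NOUN NOUN ADJ NOUN.
Verifying each rule — rule 1 ✓; rule 2 ✓; rule 3 ✓; rule 4 ✓; rule 5 ✓.

ADJ NOUN CONJ ADJ NOUN CONJ NOUN NOUN ADJ NOUN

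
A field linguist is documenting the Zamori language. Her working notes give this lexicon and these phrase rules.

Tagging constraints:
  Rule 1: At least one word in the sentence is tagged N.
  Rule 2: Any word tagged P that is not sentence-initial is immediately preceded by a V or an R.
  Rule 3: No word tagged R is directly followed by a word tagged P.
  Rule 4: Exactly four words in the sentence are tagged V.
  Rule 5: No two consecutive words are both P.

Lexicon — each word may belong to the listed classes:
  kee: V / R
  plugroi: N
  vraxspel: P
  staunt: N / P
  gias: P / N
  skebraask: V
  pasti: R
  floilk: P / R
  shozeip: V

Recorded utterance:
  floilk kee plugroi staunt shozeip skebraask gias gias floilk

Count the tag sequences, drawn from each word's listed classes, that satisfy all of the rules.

Candidates per position — 1:floilk {P,R}; 2:kee {V,R}; 3:plugroi {N}; 4:staunt {N,P}; 5:shozeip {V}; 6:skebraask {V}; 7:gias {P,N}; 8:gias {P,N}; 9:floilk {P,R}.
There are 64 candidate sequences in total.
Rule 4 cannot be satisfied by any choice of tags from the lexicon.
So there is no consistent tagging.
Count = 0.

0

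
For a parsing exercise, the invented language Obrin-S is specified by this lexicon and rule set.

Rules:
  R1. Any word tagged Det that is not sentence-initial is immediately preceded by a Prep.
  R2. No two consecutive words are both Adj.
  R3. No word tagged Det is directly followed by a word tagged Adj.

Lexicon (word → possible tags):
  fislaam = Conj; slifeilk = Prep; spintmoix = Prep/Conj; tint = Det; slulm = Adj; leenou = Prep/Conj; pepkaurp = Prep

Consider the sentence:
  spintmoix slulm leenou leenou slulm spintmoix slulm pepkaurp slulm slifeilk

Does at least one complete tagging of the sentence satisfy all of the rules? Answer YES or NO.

Candidates per position — 1:spintmoix {Prep,Conj}; 2:slulm {Adj}; 3:leenou {Prep,Conj}; 4:leenou {Prep,Conj}; 5:slulm {Adj}; 6:spintmoix {Prep,Conj}; 7:slulm {Adj}; 8:pepkaurp {Prep}; 9:slulm {Adj}; 10:slifeilk {Prep}.
One satisfying assignment: Conj Adj Prep Prep Adj Conj Adj Prep Adj Prep.
Check: rule 1 holds; rule 2 holds; rule 3 holds.

YES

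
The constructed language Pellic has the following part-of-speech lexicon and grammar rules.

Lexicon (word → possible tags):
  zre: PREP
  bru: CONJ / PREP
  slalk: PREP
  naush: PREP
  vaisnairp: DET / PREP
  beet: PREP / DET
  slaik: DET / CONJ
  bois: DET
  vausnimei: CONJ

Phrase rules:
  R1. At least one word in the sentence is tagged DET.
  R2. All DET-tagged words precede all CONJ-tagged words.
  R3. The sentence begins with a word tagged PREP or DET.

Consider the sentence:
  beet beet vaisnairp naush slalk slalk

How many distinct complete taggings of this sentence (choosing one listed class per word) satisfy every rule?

7

Candidates per position — 1:beet {PREP,DET}; 2:beet {PREP,DET}; 3:vaisnairp {DET,PREP}; 4:naush {PREP}; 5:slalk {PREP}; 6:slalk {PREP}.
There are 8 candidate sequences in total.
Checking each against the rules leaves 7 sequences.
Count = 7.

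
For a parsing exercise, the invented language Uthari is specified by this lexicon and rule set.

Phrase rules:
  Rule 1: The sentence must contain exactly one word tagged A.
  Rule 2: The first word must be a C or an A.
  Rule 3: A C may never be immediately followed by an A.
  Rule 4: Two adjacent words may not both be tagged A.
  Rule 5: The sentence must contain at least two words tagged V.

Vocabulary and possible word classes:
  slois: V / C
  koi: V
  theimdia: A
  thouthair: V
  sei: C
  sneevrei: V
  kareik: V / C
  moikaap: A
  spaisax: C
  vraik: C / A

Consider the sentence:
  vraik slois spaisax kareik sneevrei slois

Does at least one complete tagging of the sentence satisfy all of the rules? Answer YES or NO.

YES

Candidates per position — 1:vraik {C,A}; 2:slois {V,C}; 3:spaisax {C}; 4:kareik {V,C}; 5:sneevrei {V}; 6:slois {V,C}.
One satisfying assignment: A V C C V V.
Verifying each rule — rule 1 holds; rule 2 holds; rule 3 holds; rule 4 holds; rule 5 holds.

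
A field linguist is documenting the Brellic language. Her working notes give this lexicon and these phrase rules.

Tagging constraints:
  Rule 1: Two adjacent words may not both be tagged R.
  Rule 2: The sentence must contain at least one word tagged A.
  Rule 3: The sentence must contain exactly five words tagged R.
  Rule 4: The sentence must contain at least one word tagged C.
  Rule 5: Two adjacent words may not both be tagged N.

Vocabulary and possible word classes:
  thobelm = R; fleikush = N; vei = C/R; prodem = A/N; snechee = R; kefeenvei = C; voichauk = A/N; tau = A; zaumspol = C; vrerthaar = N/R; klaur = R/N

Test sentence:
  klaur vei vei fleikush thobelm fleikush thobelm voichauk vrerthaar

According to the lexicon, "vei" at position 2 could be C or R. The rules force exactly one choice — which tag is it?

Candidates per position — 1:klaur {R,N}; 2:vei {C,R}; 3:vei {C,R}; 4:fleikush {N}; 5:thobelm {R}; 6:fleikush {N}; 7:thobelm {R}; 8:voichauk {A,N}; 9:vrerthaar {N,R}.
Position 8: N is ruled out by rule 2; that leaves A.
Position 2: the remaining choice is settled jointly with positions 1, 3, 9 — only C at position 2 is part of a tagging that satisfies every rule.
The only consistent sequence is: R C R N R N R A R.
Verifying each rule — rule 1 holds; rule 2 holds; rule 3 holds; rule 4 holds; rule 5 holds.

C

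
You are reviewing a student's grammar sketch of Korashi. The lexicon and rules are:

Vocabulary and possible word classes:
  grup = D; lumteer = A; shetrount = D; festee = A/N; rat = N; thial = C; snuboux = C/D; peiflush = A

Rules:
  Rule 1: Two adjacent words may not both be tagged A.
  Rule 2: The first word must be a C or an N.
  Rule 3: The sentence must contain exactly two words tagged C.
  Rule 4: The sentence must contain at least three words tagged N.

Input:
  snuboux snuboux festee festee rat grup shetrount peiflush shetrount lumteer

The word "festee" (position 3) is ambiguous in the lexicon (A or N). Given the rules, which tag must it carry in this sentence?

Candidates per position — 1:snuboux {C,D}; 2:snuboux {C,D}; 3:festee {A,N}; 4:festee {A,N}; 5:rat {N}; 6:grup {D}; 7:shetrount {D}; 8:peiflush {A}; 9:shetrount {D}; 10:lumteer {A}.
Position 1: D is ruled out by rule 2; that leaves C.
Position 2: D is ruled out by rule 3; that leaves C.
Position 3: A is ruled out by rule 4; that leaves N.
Position 4: A is ruled out by rule 4; that leaves N.
That leaves exactly one tagging: C C N N N D D A D A.
Checking: rule 1 ✓; rule 2 ✓; rule 3 ✓; rule 4 ✓.

N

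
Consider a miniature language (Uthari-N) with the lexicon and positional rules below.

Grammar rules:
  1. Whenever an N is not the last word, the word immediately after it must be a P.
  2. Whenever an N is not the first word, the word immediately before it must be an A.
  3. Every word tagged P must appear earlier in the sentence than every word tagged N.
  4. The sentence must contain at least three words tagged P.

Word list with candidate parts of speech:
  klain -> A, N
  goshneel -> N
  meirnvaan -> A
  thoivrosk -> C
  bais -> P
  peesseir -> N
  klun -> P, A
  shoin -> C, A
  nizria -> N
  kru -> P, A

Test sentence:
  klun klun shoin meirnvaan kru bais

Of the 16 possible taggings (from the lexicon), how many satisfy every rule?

Candidates per position — 1:klun {P,A}; 2:klun {P,A}; 3:shoin {C,A}; 4:meirnvaan {A}; 5:kru {P,A}; 6:bais {P}.
There are 16 candidate sequences in total.
Checking each against the rules leaves 8 sequences.
Count = 8.

8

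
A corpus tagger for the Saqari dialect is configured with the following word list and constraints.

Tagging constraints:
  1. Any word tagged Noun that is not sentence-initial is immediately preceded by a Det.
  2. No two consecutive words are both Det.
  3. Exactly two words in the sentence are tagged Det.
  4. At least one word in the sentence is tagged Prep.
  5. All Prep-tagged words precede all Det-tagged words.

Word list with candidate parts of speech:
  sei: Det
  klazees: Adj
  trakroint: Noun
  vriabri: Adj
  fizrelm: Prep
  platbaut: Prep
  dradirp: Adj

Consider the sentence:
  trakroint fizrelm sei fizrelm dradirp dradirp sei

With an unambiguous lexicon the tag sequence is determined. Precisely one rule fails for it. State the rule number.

5

Fixed tagging: Noun Prep Det Prep Adj Adj Det.
Applying the rules: R1 pass, R2 pass, R3 pass, R4 pass, R5 fail.
Only rule 5 fails.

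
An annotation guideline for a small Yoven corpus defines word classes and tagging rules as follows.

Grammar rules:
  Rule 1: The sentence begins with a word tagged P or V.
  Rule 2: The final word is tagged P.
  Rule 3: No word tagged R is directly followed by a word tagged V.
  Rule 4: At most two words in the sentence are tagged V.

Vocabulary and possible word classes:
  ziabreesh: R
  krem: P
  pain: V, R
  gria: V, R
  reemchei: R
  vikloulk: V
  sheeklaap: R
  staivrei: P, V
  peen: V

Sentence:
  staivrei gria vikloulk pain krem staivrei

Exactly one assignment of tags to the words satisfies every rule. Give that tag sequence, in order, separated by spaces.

Candidates per position — 1:staivrei {P,V}; 2:gria {V,R}; 3:vikloulk {V}; 4:pain {V,R}; 5:krem {P}; 6:staivrei {P,V}.
Position 2: tagging it R would leave rule 3 unsatisfiable, so it must be V.
Position 4: tagging it V would leave rule 4 unsatisfiable, so it must be R.
Position 6: tagging it V would leave rule 2 unsatisfiable, so it must be P.
Position 1: tagging it V would leave rule 4 unsatisfiable, so it must be P.
That leaves exactly one tagging: P V V R P P.
Rule-by-rule: rule 1 holds; rule 2 holds; rule 3 holds; rule 4 holds.

P V V R P P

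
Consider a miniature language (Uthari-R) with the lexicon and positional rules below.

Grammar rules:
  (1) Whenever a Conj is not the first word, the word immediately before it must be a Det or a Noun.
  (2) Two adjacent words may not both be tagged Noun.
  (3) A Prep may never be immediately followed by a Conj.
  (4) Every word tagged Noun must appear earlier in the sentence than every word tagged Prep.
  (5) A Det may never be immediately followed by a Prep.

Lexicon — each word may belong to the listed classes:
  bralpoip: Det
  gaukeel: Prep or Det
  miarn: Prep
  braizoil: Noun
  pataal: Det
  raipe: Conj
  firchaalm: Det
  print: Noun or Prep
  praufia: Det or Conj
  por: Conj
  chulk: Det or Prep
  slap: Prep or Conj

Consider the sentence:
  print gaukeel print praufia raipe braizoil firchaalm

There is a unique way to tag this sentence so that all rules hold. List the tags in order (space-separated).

Candidates per position — 1:print {Noun,Prep}; 2:gaukeel {Prep,Det}; 3:print {Noun,Prep}; 4:praufia {Det,Conj}; 5:raipe {Conj}; 6:braizoil {Noun}; 7:firchaalm {Det}.
If word 1 were Prep, no tagging could satisfy rule 4; so word 1 is Noun.
If word 2 were Prep, no tagging could satisfy rule 4; so word 2 is Det.
If word 3 were Prep, no tagging could satisfy rule 4; so word 3 is Noun.
If word 4 were Conj, no tagging could satisfy rule 1; so word 4 is Det.
The only consistent sequence is: Noun Det Noun Det Conj Noun Det.
Rule-by-rule: rule 1 ✓; rule 2 ✓; rule 3 ✓; rule 4 ✓; rule 5 ✓.

Noun Det Noun Det Conj Noun Det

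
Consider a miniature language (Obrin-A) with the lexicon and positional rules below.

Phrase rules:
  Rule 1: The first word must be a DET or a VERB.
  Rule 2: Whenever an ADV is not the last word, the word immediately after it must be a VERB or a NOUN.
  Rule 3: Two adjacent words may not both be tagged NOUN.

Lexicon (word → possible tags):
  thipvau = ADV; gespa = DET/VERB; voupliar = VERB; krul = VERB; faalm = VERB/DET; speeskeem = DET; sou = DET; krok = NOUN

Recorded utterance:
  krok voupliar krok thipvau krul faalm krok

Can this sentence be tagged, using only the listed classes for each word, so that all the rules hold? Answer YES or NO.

NO

Candidates per position — 1:krok {NOUN}; 2:voupliar {VERB}; 3:krok {NOUN}; 4:thipvau {ADV}; 5:krul {VERB}; 6:faalm {VERB,DET}; 7:krok {NOUN}.
Rule 1 cannot be satisfied by any choice of tags from the lexicon.
So there is no consistent tagging.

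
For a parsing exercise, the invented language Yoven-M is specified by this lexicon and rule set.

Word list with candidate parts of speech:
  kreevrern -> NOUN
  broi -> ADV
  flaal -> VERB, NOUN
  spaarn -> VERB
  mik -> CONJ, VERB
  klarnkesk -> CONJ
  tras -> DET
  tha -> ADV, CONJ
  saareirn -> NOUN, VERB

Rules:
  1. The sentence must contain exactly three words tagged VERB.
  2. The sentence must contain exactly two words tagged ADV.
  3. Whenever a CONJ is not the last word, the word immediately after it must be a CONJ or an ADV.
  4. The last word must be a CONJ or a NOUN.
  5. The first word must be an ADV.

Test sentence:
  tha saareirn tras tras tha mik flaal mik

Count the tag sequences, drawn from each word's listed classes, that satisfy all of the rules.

1

Candidates per position — 1:tha {ADV,CONJ}; 2:saareirn {NOUN,VERB}; 3:tras {DET}; 4:tras {DET}; 5:tha {ADV,CONJ}; 6:mik {CONJ,VERB}; 7:flaal {VERB,NOUN}; 8:mik {CONJ,VERB}.
There are 64 candidate sequences in total.
The sequences that satisfy every rule: ADV VERB DET DET ADV VERB VERB CONJ.
Count = 1.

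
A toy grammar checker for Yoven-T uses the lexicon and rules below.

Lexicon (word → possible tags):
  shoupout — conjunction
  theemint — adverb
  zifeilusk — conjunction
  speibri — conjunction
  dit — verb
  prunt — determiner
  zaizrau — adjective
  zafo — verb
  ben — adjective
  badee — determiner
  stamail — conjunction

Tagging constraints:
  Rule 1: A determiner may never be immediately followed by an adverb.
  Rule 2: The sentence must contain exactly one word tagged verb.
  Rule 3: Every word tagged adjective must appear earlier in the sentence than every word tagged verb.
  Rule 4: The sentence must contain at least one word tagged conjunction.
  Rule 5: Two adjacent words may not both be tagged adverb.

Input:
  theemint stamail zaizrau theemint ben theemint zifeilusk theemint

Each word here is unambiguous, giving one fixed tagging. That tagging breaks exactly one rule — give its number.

Fixed tagging: adverb conjunction adjective adverb adjective adverb conjunction adverb.
Checking each rule: R1 holds, R2 violated, R3 holds, R4 holds, R5 holds.
Only rule 2 fails.

2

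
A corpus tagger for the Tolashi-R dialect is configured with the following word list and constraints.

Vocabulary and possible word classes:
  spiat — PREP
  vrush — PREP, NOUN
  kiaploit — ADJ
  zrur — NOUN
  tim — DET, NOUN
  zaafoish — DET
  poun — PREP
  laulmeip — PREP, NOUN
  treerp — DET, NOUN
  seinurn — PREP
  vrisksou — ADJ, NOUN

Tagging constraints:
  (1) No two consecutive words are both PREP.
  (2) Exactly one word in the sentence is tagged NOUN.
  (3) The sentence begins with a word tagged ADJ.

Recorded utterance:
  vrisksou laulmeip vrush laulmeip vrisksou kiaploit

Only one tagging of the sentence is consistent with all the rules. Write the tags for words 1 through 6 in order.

ADJ PREP NOUN PREP ADJ ADJ

Candidates per position — 1:vrisksou {ADJ,NOUN}; 2:laulmeip {PREP,NOUN}; 3:vrush {PREP,NOUN}; 4:laulmeip {PREP,NOUN}; 5:vrisksou {ADJ,NOUN}; 6:kiaploit {ADJ}.
Position 1: NOUN is ruled out by rule 3; that leaves ADJ.
The remaining ambiguous positions (2, 3, 4, 5) are resolved jointly — only one combination satisfies every rule.
That leaves exactly one tagging: ADJ PREP NOUN PREP ADJ ADJ.
Rule-by-rule: rule 1 ok; rule 2 ok; rule 3 ok.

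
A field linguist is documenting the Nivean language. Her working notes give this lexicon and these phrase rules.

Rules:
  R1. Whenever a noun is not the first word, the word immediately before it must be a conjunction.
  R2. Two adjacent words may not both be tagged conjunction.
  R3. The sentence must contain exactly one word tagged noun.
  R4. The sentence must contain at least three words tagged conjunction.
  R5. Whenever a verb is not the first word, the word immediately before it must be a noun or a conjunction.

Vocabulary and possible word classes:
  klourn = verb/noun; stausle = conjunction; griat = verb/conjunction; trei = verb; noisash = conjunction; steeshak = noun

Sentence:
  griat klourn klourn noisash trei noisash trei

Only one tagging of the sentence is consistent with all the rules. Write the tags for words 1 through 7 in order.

conjunction noun verb conjunction verb conjunction verb

Candidates per position — 1:griat {verb,conjunction}; 2:klourn {verb,noun}; 3:klourn {verb,noun}; 4:noisash {conjunction}; 5:trei {verb}; 6:noisash {conjunction}; 7:trei {verb}.
If word 1 were verb, no tagging could satisfy rule 4; so word 1 is conjunction.
If word 3 were noun, no tagging could satisfy rule 1; so word 3 is verb.
If word 2 were verb, no tagging could satisfy rule 3; so word 2 is noun.
The only consistent sequence is: conjunction noun verb conjunction verb conjunction verb.
Check: rule 1 ✓; rule 2 ✓; rule 3 ✓; rule 4 ✓; rule 5 ✓.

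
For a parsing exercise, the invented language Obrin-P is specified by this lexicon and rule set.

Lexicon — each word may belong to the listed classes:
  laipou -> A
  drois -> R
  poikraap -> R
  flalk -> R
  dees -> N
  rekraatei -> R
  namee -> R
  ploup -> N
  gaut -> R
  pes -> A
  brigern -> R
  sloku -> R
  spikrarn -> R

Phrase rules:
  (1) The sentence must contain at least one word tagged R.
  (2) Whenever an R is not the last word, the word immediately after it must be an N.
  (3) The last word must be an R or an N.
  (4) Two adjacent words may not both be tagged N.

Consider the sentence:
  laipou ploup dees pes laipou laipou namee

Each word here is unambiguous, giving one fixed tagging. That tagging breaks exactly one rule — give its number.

4

Fixed tagging: A N N A A A R.
Rule check: R1 pass, R2 pass, R3 pass, R4 fail.
Only rule 4 fails.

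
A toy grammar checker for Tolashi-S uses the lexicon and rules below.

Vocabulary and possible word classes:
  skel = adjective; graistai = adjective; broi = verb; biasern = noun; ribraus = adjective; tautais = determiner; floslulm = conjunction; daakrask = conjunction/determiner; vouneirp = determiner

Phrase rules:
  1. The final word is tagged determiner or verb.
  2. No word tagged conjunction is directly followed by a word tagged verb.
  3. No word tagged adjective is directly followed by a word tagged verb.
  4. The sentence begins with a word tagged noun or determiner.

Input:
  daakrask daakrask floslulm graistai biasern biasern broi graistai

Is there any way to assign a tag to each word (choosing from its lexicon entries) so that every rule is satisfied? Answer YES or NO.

Candidates per position — 1:daakrask {conjunction,determiner}; 2:daakrask {conjunction,determiner}; 3:floslulm {conjunction}; 4:graistai {adjective}; 5:biasern {noun}; 6:biasern {noun}; 7:broi {verb}; 8:graistai {adjective}.
Rule 1 cannot be satisfied by any choice of tags from the lexicon.
So there is no consistent tagging.

NO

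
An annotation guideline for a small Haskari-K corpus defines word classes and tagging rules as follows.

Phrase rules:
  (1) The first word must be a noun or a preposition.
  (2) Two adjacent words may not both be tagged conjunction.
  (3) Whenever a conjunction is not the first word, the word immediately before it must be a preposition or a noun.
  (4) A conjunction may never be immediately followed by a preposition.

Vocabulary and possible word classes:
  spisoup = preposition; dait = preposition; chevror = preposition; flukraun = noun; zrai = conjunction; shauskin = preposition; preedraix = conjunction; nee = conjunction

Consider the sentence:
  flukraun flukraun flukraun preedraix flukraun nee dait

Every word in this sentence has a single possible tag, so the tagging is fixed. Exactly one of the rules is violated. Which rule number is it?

4

Fixed tagging: noun noun noun conjunction noun conjunction preposition.
Checking each rule: R1 holds, R2 holds, R3 holds, R4 violated.
Only rule 4 fails.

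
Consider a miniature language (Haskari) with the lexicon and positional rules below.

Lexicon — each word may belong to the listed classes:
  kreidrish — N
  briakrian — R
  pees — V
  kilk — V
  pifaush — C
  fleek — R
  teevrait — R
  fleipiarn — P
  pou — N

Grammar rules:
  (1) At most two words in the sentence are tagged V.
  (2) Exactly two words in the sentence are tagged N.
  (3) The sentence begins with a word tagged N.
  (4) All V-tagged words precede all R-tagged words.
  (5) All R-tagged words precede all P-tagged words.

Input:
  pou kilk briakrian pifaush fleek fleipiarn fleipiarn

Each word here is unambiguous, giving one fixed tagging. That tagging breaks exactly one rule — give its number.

2

Fixed tagging: N V R C R P P.
Rule check: R1 ✓, R2 ✗, R3 ✓, R4 ✓, R5 ✓.
Only rule 2 fails.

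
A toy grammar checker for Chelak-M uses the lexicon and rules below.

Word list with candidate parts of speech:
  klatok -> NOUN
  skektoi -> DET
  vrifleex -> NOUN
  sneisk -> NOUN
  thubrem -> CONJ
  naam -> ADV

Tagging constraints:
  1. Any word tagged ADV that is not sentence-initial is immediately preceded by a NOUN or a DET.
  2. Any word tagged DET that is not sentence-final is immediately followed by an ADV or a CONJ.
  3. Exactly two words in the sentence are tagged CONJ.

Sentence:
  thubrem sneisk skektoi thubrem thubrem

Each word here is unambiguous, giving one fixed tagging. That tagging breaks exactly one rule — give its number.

Fixed tagging: CONJ NOUN DET CONJ CONJ.
Rule check: R1 holds, R2 holds, R3 violated.
Only rule 3 fails.

3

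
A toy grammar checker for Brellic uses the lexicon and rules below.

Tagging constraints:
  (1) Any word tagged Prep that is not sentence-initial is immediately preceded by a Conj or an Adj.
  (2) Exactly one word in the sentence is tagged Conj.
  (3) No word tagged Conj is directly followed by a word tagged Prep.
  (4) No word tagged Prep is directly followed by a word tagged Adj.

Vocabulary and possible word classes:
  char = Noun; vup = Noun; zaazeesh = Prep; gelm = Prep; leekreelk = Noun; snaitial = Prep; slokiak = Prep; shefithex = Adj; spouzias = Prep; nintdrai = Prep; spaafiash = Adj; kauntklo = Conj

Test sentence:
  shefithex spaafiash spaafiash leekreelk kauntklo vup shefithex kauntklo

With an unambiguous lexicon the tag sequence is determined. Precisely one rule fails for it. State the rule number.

Fixed tagging: Adj Adj Adj Noun Conj Noun Adj Conj.
Rule check: R1 ok, R2 fails, R3 ok, R4 ok.
Only rule 2 fails.

2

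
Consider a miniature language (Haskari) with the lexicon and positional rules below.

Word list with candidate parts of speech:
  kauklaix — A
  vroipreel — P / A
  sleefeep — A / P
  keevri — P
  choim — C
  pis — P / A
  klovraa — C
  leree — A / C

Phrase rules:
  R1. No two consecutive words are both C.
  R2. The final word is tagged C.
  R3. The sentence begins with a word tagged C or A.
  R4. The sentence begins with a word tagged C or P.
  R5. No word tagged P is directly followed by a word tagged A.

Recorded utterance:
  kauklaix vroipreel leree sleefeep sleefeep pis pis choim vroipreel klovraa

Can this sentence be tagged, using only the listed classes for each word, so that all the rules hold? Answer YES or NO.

Candidates per position — 1:kauklaix {A}; 2:vroipreel {P,A}; 3:leree {A,C}; 4:sleefeep {A,P}; 5:sleefeep {A,P}; 6:pis {P,A}; 7:pis {P,A}; 8:choim {C}; 9:vroipreel {P,A}; 10:klovraa {C}.
Rule 4 cannot be satisfied by any choice of tags from the lexicon.
So there is no consistent tagging.

NO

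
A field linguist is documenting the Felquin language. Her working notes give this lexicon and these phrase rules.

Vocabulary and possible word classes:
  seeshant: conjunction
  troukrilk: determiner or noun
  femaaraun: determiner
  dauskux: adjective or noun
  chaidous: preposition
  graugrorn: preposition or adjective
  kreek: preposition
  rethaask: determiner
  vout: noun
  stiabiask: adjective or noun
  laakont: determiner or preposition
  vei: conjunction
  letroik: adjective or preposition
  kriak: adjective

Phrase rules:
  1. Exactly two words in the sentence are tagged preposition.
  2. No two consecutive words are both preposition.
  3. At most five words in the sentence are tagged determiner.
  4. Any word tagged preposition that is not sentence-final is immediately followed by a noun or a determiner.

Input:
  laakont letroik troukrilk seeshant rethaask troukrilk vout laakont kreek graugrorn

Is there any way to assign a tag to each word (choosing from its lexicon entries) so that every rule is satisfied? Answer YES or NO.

NO

Candidates per position — 1:laakont {determiner,preposition}; 2:letroik {adjective,preposition}; 3:troukrilk {determiner,noun}; 4:seeshant {conjunction}; 5:rethaask {determiner}; 6:troukrilk {determiner,noun}; 7:vout {noun}; 8:laakont {determiner,preposition}; 9:kreek {preposition}; 10:graugrorn {preposition,adjective}.
Rule 4 cannot be satisfied by any choice of tags from the lexicon.
So there is no consistent tagging.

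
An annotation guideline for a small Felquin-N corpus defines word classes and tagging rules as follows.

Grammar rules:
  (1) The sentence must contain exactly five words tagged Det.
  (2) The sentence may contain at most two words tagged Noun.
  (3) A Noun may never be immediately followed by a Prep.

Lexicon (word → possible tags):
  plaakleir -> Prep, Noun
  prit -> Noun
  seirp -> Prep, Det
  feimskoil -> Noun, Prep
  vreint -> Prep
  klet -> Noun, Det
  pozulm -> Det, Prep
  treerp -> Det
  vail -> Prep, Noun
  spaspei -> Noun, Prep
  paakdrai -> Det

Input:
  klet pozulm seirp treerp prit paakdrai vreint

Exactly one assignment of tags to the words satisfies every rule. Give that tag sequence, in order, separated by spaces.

Candidates per position — 1:klet {Noun,Det}; 2:pozulm {Det,Prep}; 3:seirp {Prep,Det}; 4:treerp {Det}; 5:prit {Noun}; 6:paakdrai {Det}; 7:vreint {Prep}.
Word 1 cannot be Noun — rule 1 would then fail for every completion. It is Det.
Word 2 cannot be Prep — rule 1 would then fail for every completion. It is Det.
Word 3 cannot be Prep — rule 1 would then fail for every completion. It is Det.
So the tagging must be: Det Det Det Det Noun Det Prep.
Verifying each rule — rule 1 satisfied; rule 2 satisfied; rule 3 satisfied.

Det Det Det Det Noun Det Prep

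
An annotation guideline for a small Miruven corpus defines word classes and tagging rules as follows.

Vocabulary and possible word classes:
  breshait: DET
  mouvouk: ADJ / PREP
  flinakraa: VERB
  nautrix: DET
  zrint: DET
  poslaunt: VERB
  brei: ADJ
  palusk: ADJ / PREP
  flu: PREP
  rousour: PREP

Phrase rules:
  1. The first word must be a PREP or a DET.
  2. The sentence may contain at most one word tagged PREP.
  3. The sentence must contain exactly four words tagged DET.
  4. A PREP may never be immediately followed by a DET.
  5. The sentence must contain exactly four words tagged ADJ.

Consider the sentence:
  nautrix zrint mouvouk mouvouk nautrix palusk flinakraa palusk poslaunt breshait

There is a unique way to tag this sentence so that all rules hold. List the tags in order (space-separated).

Candidates per position — 1:nautrix {DET}; 2:zrint {DET}; 3:mouvouk {ADJ,PREP}; 4:mouvouk {ADJ,PREP}; 5:nautrix {DET}; 6:palusk {ADJ,PREP}; 7:flinakraa {VERB}; 8:palusk {ADJ,PREP}; 9:poslaunt {VERB}; 10:breshait {DET}.
Position 3: tagging it PREP would leave rule 5 unsatisfiable, so it must be ADJ.
Position 4: tagging it PREP would leave rule 4 unsatisfiable, so it must be ADJ.
Position 6: tagging it PREP would leave rule 5 unsatisfiable, so it must be ADJ.
Position 8: tagging it PREP would leave rule 5 unsatisfiable, so it must be ADJ.
The unique satisfying tagging is: DET DET ADJ ADJ DET ADJ VERB ADJ VERB DET.
Verifying each rule — rule 1 ok; rule 2 ok; rule 3 ok; rule 4 ok; rule 5 ok.

DET DET ADJ ADJ DET ADJ VERB ADJ VERB DET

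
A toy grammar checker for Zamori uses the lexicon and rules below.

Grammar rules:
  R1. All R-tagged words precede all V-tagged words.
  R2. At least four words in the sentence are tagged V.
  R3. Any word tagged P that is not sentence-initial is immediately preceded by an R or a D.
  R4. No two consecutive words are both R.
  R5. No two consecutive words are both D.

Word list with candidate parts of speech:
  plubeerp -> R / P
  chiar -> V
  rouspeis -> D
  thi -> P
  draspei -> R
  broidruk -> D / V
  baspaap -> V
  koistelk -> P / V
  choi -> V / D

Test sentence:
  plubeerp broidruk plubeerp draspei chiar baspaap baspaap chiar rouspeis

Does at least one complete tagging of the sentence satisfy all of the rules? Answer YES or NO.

Candidates per position — 1:plubeerp {R,P}; 2:broidruk {D,V}; 3:plubeerp {R,P}; 4:draspei {R}; 5:chiar {V}; 6:baspaap {V}; 7:baspaap {V}; 8:chiar {V}; 9:rouspeis {D}.
One satisfying assignment: R D P R V V V V D.
Check: rule 1 ✓; rule 2 ✓; rule 3 ✓; rule 4 ✓; rule 5 ✓.

YES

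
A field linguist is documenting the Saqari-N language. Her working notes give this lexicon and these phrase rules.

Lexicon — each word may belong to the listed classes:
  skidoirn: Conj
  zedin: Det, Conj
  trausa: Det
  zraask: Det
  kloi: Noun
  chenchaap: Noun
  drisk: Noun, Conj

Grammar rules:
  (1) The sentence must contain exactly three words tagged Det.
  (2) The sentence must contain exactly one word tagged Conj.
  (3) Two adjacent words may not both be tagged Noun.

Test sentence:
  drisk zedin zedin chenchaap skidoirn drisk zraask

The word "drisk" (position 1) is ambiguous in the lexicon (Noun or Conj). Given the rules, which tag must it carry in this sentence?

Noun

Candidates per position — 1:drisk {Noun,Conj}; 2:zedin {Det,Conj}; 3:zedin {Det,Conj}; 4:chenchaap {Noun}; 5:skidoirn {Conj}; 6:drisk {Noun,Conj}; 7:zraask {Det}.
Position 1: Conj is ruled out by rule 2; that leaves Noun.
Position 2: Conj is ruled out by rule 1; that leaves Det.
Position 3: Conj is ruled out by rule 1; that leaves Det.
Position 6: Conj is ruled out by rule 2; that leaves Noun.
The unique satisfying tagging is: Noun Det Det Noun Conj Noun Det.
Verifying each rule — rule 1 holds; rule 2 holds; rule 3 holds.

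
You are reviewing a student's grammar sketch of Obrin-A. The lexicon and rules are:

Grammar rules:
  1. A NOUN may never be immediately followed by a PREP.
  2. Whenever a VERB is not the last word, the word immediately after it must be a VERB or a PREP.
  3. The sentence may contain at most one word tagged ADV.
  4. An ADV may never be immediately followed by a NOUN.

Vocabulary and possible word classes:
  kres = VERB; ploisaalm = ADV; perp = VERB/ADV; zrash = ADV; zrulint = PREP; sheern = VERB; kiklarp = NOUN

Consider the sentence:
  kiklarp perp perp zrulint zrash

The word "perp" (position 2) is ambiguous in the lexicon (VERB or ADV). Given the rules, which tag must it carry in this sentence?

VERB

Candidates per position — 1:kiklarp {NOUN}; 2:perp {VERB,ADV}; 3:perp {VERB,ADV}; 4:zrulint {PREP}; 5:zrash {ADV}.
Position 2: tagging it ADV would leave rule 3 unsatisfiable, so it must be VERB.
Position 3: tagging it ADV would leave rule 2 unsatisfiable, so it must be VERB.
The only consistent sequence is: NOUN VERB VERB PREP ADV.
Rule-by-rule: rule 1 ok; rule 2 ok; rule 3 ok; rule 4 ok.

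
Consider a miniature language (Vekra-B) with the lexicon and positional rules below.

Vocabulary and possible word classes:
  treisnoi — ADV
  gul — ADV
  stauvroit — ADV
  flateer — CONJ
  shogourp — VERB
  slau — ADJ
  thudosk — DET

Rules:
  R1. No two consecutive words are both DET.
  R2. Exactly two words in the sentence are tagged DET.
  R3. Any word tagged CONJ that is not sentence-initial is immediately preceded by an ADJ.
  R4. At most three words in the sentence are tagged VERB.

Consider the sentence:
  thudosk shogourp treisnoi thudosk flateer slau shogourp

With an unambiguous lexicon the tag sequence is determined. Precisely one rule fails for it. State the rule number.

Fixed tagging: DET VERB ADV DET CONJ ADJ VERB.
Checking each rule: R1 ✓, R2 ✓, R3 ✗, R4 ✓.
Only rule 3 fails.

3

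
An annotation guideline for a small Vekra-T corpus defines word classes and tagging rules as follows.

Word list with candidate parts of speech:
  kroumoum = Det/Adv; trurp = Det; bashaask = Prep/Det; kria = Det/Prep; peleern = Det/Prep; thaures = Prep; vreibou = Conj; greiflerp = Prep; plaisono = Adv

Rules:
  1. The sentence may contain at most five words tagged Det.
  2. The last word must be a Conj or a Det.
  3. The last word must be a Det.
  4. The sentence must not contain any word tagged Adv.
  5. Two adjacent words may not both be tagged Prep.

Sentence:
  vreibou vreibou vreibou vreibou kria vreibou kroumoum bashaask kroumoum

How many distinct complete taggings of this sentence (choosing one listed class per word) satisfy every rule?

Candidates per position — 1:vreibou {Conj}; 2:vreibou {Conj}; 3:vreibou {Conj}; 4:vreibou {Conj}; 5:kria {Det,Prep}; 6:vreibou {Conj}; 7:kroumoum {Det,Adv}; 8:bashaask {Prep,Det}; 9:kroumoum {Det,Adv}.
There are 16 candidate sequences in total.
The sequences that satisfy every rule: Conj Conj Conj Conj Det Conj Det Prep Det; Conj Conj Conj Conj Det Conj Det Det Det; Conj Conj Conj Conj Prep Conj Det Prep Det; Conj Conj Conj Conj Prep Conj Det Det Det.
Count = 4.

4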